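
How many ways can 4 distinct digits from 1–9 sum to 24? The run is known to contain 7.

4 distinct digits from 1–9 sum between 10 and 30.
Keeping only sets containing 7.
Enumerating: {2,6,7,9}, {3,5,7,9}, {3,6,7,8}, {4,5,7,8}.

4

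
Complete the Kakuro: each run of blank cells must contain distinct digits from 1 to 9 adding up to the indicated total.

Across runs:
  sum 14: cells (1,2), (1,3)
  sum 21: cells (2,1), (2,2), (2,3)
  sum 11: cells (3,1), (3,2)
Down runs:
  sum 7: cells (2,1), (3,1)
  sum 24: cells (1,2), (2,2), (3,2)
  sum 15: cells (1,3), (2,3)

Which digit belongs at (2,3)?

24 in 3 cells must be {7,8,9}.
Nothing is forced directly, so branch on (1,2), whose candidates are 8 or 9. If (1,2) = 9: then (1,3) would have to be in {5} for the 14 across but in {6,7,8,9} for the 15 down — contradiction. So (1,2) = 8.
(1,3) = 14 − 8 = 6 completes the 14 across.
(2,3) = 15 − 6 = 9 completes the 15 down.
(2,2) = 7: the only remaining digit allowed by both the 21 across and the 24 down.
(3,2) = 24 − 15 = 9 completes the 24 down.
(2,1) = 21 − 16 = 5 completes the 21 across.
(3,1) = 11 − 9 = 2 completes the 11 across.

9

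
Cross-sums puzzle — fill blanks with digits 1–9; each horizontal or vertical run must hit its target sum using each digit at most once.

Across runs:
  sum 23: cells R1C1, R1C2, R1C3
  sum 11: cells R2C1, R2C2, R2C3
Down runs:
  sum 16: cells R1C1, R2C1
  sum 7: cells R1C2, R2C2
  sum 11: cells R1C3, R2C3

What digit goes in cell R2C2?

23 in 3 cells must be {6,8,9}; 16 in 2 cells must be {7,9}.
The 23 across and the 16 down share only 9, so R1C1 = 9.
Given what's placed, R1C2 must be 6 to fit the 23 across and 7 down.
R1C3 = 23 − 15 = 8 completes the 23 across.
R2C1 = 16 − 9 = 7 completes the 16 down.
R2C2 = 7 − 6 = 1 completes the 7 down.
R2C3 = 11 − 8 = 3 completes the 11 across.

1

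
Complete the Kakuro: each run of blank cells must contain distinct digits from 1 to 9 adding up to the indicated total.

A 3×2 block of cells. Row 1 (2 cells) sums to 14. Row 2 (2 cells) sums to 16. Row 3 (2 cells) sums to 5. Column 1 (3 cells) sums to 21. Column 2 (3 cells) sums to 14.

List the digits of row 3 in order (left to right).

4 1

16 in 2 cells must be {7,9}.
The 5 across and the 21 down share only 4, so (3,1) = 4.
(3,2) = 5 − 4 = 1 completes the 5 across.
Given what's placed, (2,1) must be 9 to fit the 16 across and 21 down.
(2,2) = 16 − 9 = 7 completes the 16 across.
(1,1) = 21 − 13 = 8 completes the 21 down.
(1,2) = 14 − 8 = 6 completes the 14 across.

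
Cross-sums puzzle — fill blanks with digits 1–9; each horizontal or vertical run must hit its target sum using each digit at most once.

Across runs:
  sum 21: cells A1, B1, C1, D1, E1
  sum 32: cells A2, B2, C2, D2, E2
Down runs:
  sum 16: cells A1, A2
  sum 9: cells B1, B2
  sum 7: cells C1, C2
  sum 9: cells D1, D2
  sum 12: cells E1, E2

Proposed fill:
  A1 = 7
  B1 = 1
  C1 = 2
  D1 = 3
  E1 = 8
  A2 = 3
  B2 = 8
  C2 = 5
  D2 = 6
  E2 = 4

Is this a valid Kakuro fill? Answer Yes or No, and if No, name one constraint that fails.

No — the across run A2–E2 sums to 26, not 32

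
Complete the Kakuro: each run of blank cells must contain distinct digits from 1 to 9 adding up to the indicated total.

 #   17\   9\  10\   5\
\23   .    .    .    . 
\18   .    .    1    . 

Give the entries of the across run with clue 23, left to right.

8, 4, 9, 2

17 in 2 cells must be {8,9}.
R1C3 = 10 − 1 = 9 completes the 10 down.
R1C1 = 8: the only remaining digit allowed by both the 23 across and the 17 down.
R2C1 = 17 − 8 = 9 completes the 17 down.
Nothing is forced directly, so branch on R2C4, whose candidates are 2 or 3. If R2C4 = 2: then R1C4 would have to be in {1,2,4,5} for the 23 across but in {3} for the 5 down — contradiction. So R2C4 = 3.
R1C4 = 5 − 3 = 2 completes the 5 down.
R2C2 = 18 − 13 = 5 completes the 18 across.
R1C2 = 23 − 19 = 4 completes the 23 across.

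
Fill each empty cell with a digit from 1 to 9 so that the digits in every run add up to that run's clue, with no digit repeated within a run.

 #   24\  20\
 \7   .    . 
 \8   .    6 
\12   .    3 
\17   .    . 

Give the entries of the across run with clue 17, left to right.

8 9

17 in 2 cells must be {8,9}.
R2C1 = 8 − 6 = 2 completes the 8 across.
R3C1 = 12 − 3 = 9 completes the 12 across.
R4C1 = 8: the only remaining digit allowed by both the 17 across and the 24 down.
R4C2 = 17 − 8 = 9 completes the 17 across.
R1C1 = 24 − 19 = 5 completes the 24 down.
R1C2 = 7 − 5 = 2 completes the 7 across.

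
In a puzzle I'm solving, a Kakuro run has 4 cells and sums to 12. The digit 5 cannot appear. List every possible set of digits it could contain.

4 distinct digits from 1–9 sum between 10 and 30.
Dropping sets that contain 5.
Only one set works: {1,2,3,6}.

{1,2,3,6}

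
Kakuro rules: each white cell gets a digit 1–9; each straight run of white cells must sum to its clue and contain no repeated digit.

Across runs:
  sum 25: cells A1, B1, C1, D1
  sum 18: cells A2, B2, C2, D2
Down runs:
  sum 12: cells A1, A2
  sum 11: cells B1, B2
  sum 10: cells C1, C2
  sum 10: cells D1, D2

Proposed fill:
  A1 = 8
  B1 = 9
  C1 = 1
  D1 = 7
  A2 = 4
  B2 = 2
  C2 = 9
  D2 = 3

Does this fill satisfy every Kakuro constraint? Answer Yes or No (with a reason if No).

Yes

Across: 8+9+1+7=25; 4+2+9+3=18. Down: 8+4=12; 9+2=11; 1+9=10; 7+3=10. No digit repeats within any run.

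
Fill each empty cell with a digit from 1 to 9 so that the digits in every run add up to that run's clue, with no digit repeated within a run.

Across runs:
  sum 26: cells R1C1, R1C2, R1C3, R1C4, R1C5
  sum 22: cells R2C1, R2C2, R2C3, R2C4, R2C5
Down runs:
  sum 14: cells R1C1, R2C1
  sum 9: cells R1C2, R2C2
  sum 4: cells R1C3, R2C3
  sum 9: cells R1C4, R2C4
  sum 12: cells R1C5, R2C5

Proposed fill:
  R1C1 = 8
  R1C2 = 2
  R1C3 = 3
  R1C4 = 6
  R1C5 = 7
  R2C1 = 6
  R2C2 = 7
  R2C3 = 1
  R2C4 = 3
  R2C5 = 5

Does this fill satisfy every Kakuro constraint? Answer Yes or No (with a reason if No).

Yes

Across: 8+2+3+6+7=26; 6+7+1+3+5=22. Down: 8+6=14; 2+7=9; 3+1=4; 6+3=9; 7+5=12. No digit repeats within any run.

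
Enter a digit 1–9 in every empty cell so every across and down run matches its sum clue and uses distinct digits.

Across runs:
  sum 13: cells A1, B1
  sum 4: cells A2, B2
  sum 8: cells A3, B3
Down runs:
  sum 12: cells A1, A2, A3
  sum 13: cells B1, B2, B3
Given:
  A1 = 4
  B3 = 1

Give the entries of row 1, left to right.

4 9

4 in 2 cells must be {1,3}.
B1 = 13 − 4 = 9 completes the 13 across.
B2 = 13 − 10 = 3 completes the 13 down.
A3 = 8 − 1 = 7 completes the 8 across.
A2 = 4 − 3 = 1 completes the 4 across.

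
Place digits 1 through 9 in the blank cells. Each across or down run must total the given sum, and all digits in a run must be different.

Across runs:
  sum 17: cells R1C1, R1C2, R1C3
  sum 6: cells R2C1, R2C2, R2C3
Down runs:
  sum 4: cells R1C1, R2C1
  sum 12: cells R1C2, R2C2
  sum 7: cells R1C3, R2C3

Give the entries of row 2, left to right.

6 in 3 cells must be {1,2,3}; 4 in 2 cells must be {1,3}.
The 6 across and the 12 down share only 3, so R2C2 = 3.
R1C2 = 12 − 3 = 9 completes the 12 down.
Given what's placed, R2C1 must be 1 to fit the 6 across and 4 down.
R2C3 = 6 − 4 = 2 completes the 6 across.
R1C1 = 4 − 1 = 3 completes the 4 down.
R1C3 = 17 − 12 = 5 completes the 17 across.

1 3 2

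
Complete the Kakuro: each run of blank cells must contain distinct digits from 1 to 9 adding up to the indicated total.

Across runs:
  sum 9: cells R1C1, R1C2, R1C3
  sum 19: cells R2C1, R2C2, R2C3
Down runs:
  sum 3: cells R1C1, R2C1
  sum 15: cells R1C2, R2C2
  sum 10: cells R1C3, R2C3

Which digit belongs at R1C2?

3 in 2 cells must be {1,2}.
The 9 across and the 15 down share only 6, so R1C2 = 6.
The 19 across and the 3 down share only 2, so R2C1 = 2.
R2C2 = 15 − 6 = 9 completes the 15 down.
R2C3 = 19 − 11 = 8 completes the 19 across.
R1C1 = 3 − 2 = 1 completes the 3 down.
R1C3 = 9 − 7 = 2 completes the 9 across.

6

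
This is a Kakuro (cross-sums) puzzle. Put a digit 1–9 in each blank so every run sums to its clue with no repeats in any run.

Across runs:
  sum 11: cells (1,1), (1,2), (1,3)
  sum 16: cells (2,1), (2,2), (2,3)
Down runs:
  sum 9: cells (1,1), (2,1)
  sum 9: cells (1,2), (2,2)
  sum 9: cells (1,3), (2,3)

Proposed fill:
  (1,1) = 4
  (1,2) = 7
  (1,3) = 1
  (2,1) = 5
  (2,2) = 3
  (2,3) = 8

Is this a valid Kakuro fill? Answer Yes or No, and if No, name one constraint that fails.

No — the down run (1,2)–(2,2) sums to 10, not 9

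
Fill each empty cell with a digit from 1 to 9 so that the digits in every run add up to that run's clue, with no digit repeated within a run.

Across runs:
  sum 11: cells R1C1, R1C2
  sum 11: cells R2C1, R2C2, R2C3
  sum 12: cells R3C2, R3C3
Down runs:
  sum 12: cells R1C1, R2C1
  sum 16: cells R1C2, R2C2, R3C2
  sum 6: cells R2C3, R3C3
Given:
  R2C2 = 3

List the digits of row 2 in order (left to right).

Given what's placed, R2C1 must be 7 to fit the 11 across and 12 down.
R2C3 = 11 − 10 = 1 completes the 11 across.
R3C3 = 6 − 1 = 5 completes the 6 down.
R1C1 = 12 − 7 = 5 completes the 12 down.
R1C2 = 11 − 5 = 6 completes the 11 across.
R3C2 = 12 − 5 = 7 completes the 12 across.

7 3 1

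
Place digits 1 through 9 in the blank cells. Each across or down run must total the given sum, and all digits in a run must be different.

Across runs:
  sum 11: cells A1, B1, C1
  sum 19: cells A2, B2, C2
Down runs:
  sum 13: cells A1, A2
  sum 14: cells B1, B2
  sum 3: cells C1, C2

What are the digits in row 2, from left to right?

3 in 2 cells must be {1,2}.
The 19 across and the 3 down share only 2, so C2 = 2.
C1 = 3 − 2 = 1 completes the 3 down.
Nothing is forced directly, so branch on B1, whose candidates are 6 or 8. If B1 = 8: then A1 would have to be in {2} for the 11 across but in {4,5,6,7,8,9} for the 13 down — contradiction. So B1 = 6.
A1 = 11 − 7 = 4 completes the 11 across.
A2 = 13 − 4 = 9 completes the 13 down.
B2 = 19 − 11 = 8 completes the 19 across.

9 8 2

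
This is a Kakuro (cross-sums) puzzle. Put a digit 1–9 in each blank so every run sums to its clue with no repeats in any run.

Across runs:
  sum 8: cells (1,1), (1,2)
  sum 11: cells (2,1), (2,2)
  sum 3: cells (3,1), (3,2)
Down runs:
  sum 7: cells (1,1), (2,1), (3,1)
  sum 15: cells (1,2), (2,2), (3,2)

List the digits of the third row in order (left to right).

1 2

3 in 2 cells must be {1,2}; 7 in 3 cells must be {1,2,4}.
Nothing is forced directly, so branch on (1,1), whose candidates are 1 or 2. If (1,1) = 1: that forces (1,2) = 7, (3,1) = 2, after which (3,2) would have to be in {1} for the 3 across but in {2,3,5,6} for the 15 down — contradiction. So (1,1) = 2.
(1,2) = 8 − 2 = 6 completes the 8 across.
Given what's placed, (2,1) must be 4 to fit the 11 across and 7 down.
(2,2) = 11 − 4 = 7 completes the 11 across.
(3,1) = 7 − 6 = 1 completes the 7 down.
(3,2) = 3 − 1 = 2 completes the 3 across.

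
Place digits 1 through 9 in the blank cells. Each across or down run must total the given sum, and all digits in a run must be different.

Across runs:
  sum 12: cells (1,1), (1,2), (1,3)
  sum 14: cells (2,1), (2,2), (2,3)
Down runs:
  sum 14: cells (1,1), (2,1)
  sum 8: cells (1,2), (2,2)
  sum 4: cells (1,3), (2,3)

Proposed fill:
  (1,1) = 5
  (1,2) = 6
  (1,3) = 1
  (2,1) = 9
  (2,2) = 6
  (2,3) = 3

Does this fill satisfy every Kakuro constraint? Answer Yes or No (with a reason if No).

No — the down run (1,2)–(2,2) sums to 12, not 8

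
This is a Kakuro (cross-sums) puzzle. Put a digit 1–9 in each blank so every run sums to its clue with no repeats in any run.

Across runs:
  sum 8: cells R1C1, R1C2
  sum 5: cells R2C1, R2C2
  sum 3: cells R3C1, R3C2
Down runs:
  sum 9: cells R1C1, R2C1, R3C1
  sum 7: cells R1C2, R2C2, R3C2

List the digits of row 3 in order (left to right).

2 1

3 in 2 cells must be {1,2}; 7 in 3 cells must be {1,2,4}.
Nothing is forced directly, so branch on R1C2, whose candidates are 1 or 2. If R1C2 = 1: then R1C1 would have to be in {7} for the 8 across but in {1,2,3,4,5,6} for the 9 down — contradiction. So R1C2 = 2.
R1C1 = 8 − 2 = 6 completes the 8 across.
Given what's placed, R3C2 must be 1 to fit the 3 across and 7 down.
R2C2 = 7 − 3 = 4 completes the 7 down.
R3C1 = 3 − 1 = 2 completes the 3 across.
R2C1 = 5 − 4 = 1 completes the 5 across.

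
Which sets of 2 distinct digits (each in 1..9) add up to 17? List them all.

{8,9}

2 distinct digits from 1–9 sum between 3 and 17.
Only one set works: {8,9}.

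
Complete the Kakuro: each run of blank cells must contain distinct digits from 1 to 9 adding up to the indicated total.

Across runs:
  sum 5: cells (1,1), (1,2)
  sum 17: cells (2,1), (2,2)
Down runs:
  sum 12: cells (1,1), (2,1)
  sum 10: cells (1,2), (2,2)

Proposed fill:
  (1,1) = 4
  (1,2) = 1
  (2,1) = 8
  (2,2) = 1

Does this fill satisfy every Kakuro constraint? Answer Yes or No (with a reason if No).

No — the across run (2,1)–(2,2) sums to 9, not 17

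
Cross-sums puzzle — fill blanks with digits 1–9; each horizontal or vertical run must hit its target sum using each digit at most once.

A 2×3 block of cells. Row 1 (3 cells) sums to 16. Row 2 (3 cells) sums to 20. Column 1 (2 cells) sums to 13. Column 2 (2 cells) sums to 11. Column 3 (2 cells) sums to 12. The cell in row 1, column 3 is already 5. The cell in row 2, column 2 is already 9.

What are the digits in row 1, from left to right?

9 2 5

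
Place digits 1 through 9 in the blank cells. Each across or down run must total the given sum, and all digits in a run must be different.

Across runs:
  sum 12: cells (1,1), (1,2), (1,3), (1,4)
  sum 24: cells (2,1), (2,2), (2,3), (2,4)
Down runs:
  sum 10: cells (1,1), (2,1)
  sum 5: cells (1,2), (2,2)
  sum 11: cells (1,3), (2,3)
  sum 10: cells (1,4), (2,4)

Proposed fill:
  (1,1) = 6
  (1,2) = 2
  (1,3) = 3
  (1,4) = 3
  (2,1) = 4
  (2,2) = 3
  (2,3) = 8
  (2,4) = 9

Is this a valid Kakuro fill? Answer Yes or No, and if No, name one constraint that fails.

No — the across run (1,1)–(1,4) sums to 14, not 12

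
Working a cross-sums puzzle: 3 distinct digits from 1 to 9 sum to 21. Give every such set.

{4,8,9}; {5,7,9}; {6,7,8}

3 distinct digits from 1–9 sum between 6 and 24.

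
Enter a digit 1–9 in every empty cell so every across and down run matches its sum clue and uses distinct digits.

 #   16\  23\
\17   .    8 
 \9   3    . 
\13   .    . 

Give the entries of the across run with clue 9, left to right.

17 in 2 cells must be {8,9}; 23 in 3 cells must be {6,8,9}.
R1C1 = 17 − 8 = 9 completes the 17 across.
R2C2 = 9 − 3 = 6 completes the 9 across.
R3C1 = 16 − 12 = 4 completes the 16 down.
R3C2 = 13 − 4 = 9 completes the 13 across.

3 6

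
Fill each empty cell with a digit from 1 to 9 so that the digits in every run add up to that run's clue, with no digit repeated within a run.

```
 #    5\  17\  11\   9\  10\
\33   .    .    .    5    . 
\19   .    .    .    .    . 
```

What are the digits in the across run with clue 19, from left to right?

1 9 2 4 3

17 in 2 cells must be {8,9}.
R1C1 = 4: the only remaining digit allowed by both the 33 across and the 5 down.
R2C1 = 5 − 4 = 1 completes the 5 down.
R2C4 = 9 − 5 = 4 completes the 9 down.
Given what's placed, R2C2 must be 9 to fit the 19 across and 17 down.
R1C2 = 17 − 9 = 8 completes the 17 down.
No cell is forced outright now. R2C3 can only be 2 or 3 (the digits allowed by both its 19 across and its 11 down). If R2C3 = 3: then R1C3 would have to be in {7,9} for the 33 across but in {8} for the 11 down — contradiction. So R2C3 = 2.
R1C3 = 11 − 2 = 9 completes the 11 down.
R1C5 = 33 − 26 = 7 completes the 33 across.
R2C5 = 19 − 16 = 3 completes the 19 across.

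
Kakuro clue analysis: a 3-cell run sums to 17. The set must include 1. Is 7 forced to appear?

Yes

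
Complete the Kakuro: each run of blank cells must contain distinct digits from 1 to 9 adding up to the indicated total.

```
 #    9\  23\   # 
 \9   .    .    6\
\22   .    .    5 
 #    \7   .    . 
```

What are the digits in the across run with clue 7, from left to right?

6, 1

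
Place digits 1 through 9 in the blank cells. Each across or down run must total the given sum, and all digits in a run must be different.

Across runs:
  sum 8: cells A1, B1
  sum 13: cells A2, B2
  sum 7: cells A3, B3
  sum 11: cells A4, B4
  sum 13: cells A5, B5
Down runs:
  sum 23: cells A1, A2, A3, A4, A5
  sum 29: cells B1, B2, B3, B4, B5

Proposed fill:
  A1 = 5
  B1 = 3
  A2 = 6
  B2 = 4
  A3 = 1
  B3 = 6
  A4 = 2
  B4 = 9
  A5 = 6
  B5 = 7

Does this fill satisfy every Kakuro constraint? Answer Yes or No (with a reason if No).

No — the down run A1–A5 sums to 20, not 23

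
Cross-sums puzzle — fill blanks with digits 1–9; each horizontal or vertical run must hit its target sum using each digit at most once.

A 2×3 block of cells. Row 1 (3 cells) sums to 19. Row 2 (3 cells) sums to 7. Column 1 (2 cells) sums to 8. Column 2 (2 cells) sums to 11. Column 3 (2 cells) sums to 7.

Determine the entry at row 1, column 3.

7 in 3 cells must be {1,2,4}.
Nothing is forced directly, so branch on (2,2), whose candidates are 2 or 4. If (2,2) = 4: that forces (1,2) = 7, (1,1) = 3, after which (1,3) would have to be in {9} for the 19 across but in {1,2,3,4,5,6} for the 7 down — contradiction. So (2,2) = 2.
(1,2) = 11 − 2 = 9 completes the 11 down.
Given what's placed, (2,1) must be 1 to fit the 7 across and 8 down.
(2,3) = 7 − 3 = 4 completes the 7 across.
(1,1) = 8 − 1 = 7 completes the 8 down.
(1,3) = 19 − 16 = 3 completes the 19 across.

3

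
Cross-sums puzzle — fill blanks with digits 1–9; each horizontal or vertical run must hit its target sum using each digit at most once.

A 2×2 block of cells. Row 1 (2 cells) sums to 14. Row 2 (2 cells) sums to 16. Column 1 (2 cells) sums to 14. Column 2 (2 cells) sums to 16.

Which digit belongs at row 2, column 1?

16 in 2 cells must be {7,9}.
The 14 across and the 16 down share only 9, so (1,2) = 9.
The 16 across and the 14 down share only 9, so (2,1) = 9.
(2,2) = 16 − 9 = 7 completes the 16 across.
(1,1) = 14 − 9 = 5 completes the 14 across.

9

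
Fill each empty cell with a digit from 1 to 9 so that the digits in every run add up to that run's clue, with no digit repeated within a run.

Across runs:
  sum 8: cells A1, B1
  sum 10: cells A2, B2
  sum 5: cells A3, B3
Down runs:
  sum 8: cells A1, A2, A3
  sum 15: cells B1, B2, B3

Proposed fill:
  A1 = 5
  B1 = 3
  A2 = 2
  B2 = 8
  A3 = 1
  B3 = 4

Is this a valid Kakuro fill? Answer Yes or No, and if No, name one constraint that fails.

Yes

Across: 5+3=8; 2+8=10; 1+4=5. Down: 5+2+1=8; 3+8+4=15. No digit repeats within any run.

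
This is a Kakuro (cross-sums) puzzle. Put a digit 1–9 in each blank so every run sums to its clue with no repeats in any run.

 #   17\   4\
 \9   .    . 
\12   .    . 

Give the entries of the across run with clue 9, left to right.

8 1

17 in 2 cells must be {8,9}; 4 in 2 cells must be {1,3}.
The 9 across and the 17 down share only 8, so R1C1 = 8.
R1C2 = 9 − 8 = 1 completes the 9 across.
R2C1 = 17 − 8 = 9 completes the 17 down.
R2C2 = 12 − 9 = 3 completes the 12 across.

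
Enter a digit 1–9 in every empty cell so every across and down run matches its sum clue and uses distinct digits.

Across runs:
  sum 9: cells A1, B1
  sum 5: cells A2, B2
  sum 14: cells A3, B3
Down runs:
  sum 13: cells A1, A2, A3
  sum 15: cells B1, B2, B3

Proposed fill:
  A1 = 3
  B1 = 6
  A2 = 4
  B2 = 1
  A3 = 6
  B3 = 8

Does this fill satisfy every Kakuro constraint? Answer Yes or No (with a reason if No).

Across: 3+6=9; 4+1=5; 6+8=14. Down: 3+4+6=13; 6+1+8=15. No digit repeats within any run.

Yes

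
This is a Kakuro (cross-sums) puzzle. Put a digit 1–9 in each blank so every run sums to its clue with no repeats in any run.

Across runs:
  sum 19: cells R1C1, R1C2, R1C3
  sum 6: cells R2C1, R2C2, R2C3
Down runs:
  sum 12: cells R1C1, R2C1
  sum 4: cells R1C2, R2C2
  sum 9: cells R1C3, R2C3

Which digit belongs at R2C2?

1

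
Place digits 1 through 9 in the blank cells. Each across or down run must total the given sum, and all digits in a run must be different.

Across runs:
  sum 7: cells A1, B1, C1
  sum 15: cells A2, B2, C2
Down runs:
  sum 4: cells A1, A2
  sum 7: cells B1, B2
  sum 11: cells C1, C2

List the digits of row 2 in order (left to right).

3, 5, 7

7 in 3 cells must be {1,2,4}; 4 in 2 cells must be {1,3}.
The 7 across and the 4 down share only 1, so A1 = 1.
A2 = 4 − 1 = 3 completes the 4 down.
Nothing is forced directly, so branch on B2, whose candidates are 4 or 5. If B2 = 4: then B1 would have to be in {2,4} for the 7 across but in {3} for the 7 down — contradiction. So B2 = 5.
B1 = 7 − 5 = 2 completes the 7 down.
C1 = 7 − 3 = 4 completes the 7 across.
C2 = 15 − 8 = 7 completes the 15 across.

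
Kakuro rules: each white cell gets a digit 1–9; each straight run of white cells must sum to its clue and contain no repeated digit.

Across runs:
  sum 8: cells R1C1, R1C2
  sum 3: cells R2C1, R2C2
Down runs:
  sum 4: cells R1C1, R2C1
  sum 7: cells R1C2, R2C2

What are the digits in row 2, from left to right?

1 2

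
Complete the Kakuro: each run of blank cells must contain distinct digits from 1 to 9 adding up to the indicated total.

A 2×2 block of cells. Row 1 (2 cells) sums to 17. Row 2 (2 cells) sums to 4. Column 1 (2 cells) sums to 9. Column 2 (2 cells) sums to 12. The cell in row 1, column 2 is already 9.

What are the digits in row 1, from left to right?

17 in 2 cells must be {8,9}; 4 in 2 cells must be {1,3}.
(1,1) = 17 − 9 = 8 completes the 17 across.
(2,1) = 9 − 8 = 1 completes the 9 down.
(2,2) = 4 − 1 = 3 completes the 4 across.

8, 9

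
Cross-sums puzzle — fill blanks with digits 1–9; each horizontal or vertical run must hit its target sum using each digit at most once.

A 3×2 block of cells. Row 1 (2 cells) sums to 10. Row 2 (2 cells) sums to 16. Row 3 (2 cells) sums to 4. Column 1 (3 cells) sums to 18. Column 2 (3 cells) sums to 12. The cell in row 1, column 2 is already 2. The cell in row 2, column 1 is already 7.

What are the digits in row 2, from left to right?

7, 9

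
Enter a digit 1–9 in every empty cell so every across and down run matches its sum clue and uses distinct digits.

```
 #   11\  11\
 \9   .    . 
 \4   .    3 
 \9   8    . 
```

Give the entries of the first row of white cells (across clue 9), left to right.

4 in 2 cells must be {1,3}.
R2C1 = 4 − 3 = 1 completes the 4 across.
R3C2 = 9 − 8 = 1 completes the 9 across.
R1C1 = 11 − 9 = 2 completes the 11 down.
R1C2 = 9 − 2 = 7 completes the 9 across.

2, 7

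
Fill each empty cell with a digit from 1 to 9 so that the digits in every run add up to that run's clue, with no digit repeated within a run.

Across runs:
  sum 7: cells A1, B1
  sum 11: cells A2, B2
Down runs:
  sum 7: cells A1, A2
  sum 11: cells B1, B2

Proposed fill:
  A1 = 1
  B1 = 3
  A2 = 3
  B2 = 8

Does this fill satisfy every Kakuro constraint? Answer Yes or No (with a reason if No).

No — the down run A1–A2 sums to 4, not 7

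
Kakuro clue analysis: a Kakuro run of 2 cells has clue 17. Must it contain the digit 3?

The only way to make 17 from 2 distinct digits is {8,9}, which does not contain 3.

No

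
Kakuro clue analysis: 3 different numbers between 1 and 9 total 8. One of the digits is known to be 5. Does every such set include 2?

The only way to make 8 from 3 distinct digits under that restriction is {1,2,5}, which contains 2.

Yes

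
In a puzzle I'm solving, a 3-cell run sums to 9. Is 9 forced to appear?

Counterexample: {1,2,6} sums to 9 without using 9.

No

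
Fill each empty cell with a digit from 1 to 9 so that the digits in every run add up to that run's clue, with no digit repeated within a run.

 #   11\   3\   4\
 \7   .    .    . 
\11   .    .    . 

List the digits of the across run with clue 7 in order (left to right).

4, 2, 1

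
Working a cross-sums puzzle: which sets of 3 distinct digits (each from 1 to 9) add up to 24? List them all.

3 distinct digits from 1–9 sum between 6 and 24.
Only one set works: {7,8,9}.

{7,8,9}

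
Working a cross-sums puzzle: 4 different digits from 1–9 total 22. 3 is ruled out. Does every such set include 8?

Counterexample: {1,5,7,9} sums to 22 under that restriction without using 8.

No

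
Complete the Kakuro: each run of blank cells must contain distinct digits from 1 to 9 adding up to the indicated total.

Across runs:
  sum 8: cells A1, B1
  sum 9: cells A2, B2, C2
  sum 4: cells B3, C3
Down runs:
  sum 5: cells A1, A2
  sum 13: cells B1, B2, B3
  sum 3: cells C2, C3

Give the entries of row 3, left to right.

4 in 2 cells must be {1,3}; 3 in 2 cells must be {1,2}.
The 4 across and the 3 down share only 1, so C3 = 1.
C2 = 3 − 1 = 2 completes the 3 down.
B3 = 4 − 1 = 3 completes the 4 across.
No cell is forced outright now. A1 can only be 1 or 2 or 3 (the digits allowed by both its 8 across and its 5 down). If A1 = 1: then B1 would have to be in {7} for the 8 across but in {1,2,4,6,8,9} for the 13 down — contradiction. If A1 = 3: then B1 would have to be in {5} for the 8 across but in {1,2,4,6,8,9} for the 13 down — contradiction. So A1 = 2.
B1 = 8 − 2 = 6 completes the 8 across.
A2 = 5 − 2 = 3 completes the 5 down.
B2 = 9 − 5 = 4 completes the 9 across.

3 1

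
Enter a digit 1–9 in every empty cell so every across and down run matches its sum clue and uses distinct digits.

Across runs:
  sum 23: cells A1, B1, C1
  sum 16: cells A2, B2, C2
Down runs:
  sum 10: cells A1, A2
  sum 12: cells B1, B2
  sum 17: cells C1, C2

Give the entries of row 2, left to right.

23 in 3 cells must be {6,8,9}; 17 in 2 cells must be {8,9}.
Nothing is forced directly, so branch on B1, whose candidates are 8 or 9. If B1 = 8: that forces C1 = 9, B2 = 4, after which C2 would have to be in {3,5,7,9} for the 16 across but in {8} for the 17 down — contradiction. So B1 = 9.
Given what's placed, C1 must be 8 to fit the 23 across and 17 down.
B2 = 12 − 9 = 3 completes the 12 down.
C2 = 17 − 8 = 9 completes the 17 down.
A1 = 23 − 17 = 6 completes the 23 across.
A2 = 16 − 12 = 4 completes the 16 across.

4 3 9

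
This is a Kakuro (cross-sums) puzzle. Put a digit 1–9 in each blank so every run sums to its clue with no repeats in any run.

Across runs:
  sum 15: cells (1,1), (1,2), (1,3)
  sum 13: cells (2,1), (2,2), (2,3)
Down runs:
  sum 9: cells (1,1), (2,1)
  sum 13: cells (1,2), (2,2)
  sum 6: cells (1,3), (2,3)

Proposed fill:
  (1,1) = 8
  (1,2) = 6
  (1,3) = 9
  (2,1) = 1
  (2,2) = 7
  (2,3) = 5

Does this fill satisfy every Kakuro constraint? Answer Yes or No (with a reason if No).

No — the across run (1,1)–(1,3) sums to 23, not 15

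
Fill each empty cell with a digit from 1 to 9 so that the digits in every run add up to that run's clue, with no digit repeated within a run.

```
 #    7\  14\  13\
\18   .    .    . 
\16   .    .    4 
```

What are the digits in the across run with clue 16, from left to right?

3 9 4

R1C3 = 13 − 4 = 9 completes the 13 down.
Nothing is forced directly, so branch on R2C2, whose candidates are 5 or 9. If R2C2 = 5: then R1C2 would have to be in {1,2,3,4,5,6,7,8} for the 18 across but in {9} for the 14 down — contradiction. So R2C2 = 9.
R1C2 = 14 − 9 = 5 completes the 14 down.
R2C1 = 16 − 13 = 3 completes the 16 across.
R1C1 = 18 − 14 = 4 completes the 18 across.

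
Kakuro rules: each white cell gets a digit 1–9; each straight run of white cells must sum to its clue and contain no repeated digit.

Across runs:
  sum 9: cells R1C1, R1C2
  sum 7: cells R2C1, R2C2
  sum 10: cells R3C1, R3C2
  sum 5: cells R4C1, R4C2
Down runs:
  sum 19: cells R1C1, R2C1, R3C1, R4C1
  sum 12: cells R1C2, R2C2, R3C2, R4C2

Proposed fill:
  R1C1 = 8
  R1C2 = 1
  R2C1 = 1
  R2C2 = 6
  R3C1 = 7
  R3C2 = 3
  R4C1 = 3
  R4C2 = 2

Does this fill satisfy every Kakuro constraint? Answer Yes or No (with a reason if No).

Yes

Across: 8+1=9; 1+6=7; 7+3=10; 3+2=5. Down: 8+1+7+3=19; 1+6+3+2=12. No digit repeats within any run.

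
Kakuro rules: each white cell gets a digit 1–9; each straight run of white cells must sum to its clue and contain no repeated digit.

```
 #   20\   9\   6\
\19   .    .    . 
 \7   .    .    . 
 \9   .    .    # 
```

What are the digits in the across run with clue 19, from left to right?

7 in 3 cells must be {1,2,4}.
Only 4 fits R2C1 under both its across sum 7 and down sum 20.
Given what's placed, R3C1 must be 7 to fit the 9 across and 20 down.
R3C2 = 9 − 7 = 2 completes the 9 across.
R1C1 = 20 − 11 = 9 completes the 20 down.
R2C2 = 1: the only remaining digit allowed by both the 7 across and the 9 down.
R2C3 = 7 − 5 = 2 completes the 7 across.
R1C2 = 9 − 3 = 6 completes the 9 down.
R1C3 = 19 − 15 = 4 completes the 19 across.

9 6 4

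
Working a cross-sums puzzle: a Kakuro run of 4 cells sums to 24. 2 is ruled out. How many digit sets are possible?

6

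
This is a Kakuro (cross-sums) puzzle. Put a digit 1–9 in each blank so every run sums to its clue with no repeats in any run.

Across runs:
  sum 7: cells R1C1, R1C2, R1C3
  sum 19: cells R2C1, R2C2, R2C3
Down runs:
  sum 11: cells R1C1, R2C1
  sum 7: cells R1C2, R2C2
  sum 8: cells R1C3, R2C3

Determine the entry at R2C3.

7

7 in 3 cells must be {1,2,4}.
Nothing is forced directly, so branch on R1C1, whose candidates are 2 or 4. If R1C1 = 4: that forces R2C1 = 7, R2C3 = 3, after which R1C3 would have to be in {1,2} for the 7 across but in {5} for the 8 down — contradiction. So R1C1 = 2.
Given what's placed, R1C3 must be 1 to fit the 7 across and 8 down.
R2C1 = 11 − 2 = 9 completes the 11 down.
R2C3 = 8 − 1 = 7 completes the 8 down.
R1C2 = 7 − 3 = 4 completes the 7 across.
R2C2 = 19 − 16 = 3 completes the 19 across.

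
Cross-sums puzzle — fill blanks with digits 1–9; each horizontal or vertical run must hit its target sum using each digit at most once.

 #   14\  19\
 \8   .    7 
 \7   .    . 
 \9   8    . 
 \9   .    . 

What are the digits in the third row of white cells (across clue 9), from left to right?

8, 1

R1C1 = 8 − 7 = 1 completes the 8 across.
R3C2 = 9 − 8 = 1 completes the 9 across.
Nothing is forced directly, so branch on R2C1, whose candidates are 2 or 3. If R2C1 = 3: then R2C2 would have to be in {4} for the 7 across but in {2,3,5,6,8,9} for the 19 down — contradiction. So R2C1 = 2.
R2C2 = 7 − 2 = 5 completes the 7 across.
R4C1 = 14 − 11 = 3 completes the 14 down.
R4C2 = 9 − 3 = 6 completes the 9 across.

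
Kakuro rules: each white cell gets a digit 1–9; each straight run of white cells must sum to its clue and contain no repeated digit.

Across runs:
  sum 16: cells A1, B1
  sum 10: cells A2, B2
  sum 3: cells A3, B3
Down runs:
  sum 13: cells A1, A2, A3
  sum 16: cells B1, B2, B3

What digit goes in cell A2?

16 in 2 cells must be {7,9}; 3 in 2 cells must be {1,2}.
Nothing is forced directly, so branch on B3, whose candidates are 1 or 2. If B3 = 2: that forces B1 = 9, after which B2 would have to be in {1,2,3,4,6,7,8,9} for the 10 across but in {5} for the 16 down — contradiction. So B3 = 1.
A3 = 3 − 1 = 2 completes the 3 across.
Given what's placed, A1 must be 7 to fit the 16 across and 13 down.
B1 = 16 − 7 = 9 completes the 16 across.
A2 = 13 − 9 = 4 completes the 13 down.
B2 = 10 − 4 = 6 completes the 10 across.

4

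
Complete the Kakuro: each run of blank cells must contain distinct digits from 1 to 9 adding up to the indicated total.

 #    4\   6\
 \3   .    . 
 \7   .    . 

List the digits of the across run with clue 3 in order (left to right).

1 2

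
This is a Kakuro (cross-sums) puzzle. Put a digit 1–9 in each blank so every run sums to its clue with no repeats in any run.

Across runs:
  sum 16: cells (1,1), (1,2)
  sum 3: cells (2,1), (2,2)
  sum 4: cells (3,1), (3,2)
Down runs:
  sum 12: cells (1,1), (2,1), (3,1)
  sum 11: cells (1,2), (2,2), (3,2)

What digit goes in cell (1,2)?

16 in 2 cells must be {7,9}; 3 in 2 cells must be {1,2}; 4 in 2 cells must be {1,3}.
The 16 across and the 11 down share only 7, so (1,2) = 7.
Given what's placed, (2,2) must be 1 to fit the 3 across and 11 down.
(3,2) = 11 − 8 = 3 completes the 11 down.
(1,1) = 16 − 7 = 9 completes the 16 across.
(2,1) = 3 − 1 = 2 completes the 3 across.
(3,1) = 4 − 3 = 1 completes the 4 across.

7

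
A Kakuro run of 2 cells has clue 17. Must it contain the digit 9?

The only way to make 17 from 2 distinct digits is {8,9}, which contains 9.

Yes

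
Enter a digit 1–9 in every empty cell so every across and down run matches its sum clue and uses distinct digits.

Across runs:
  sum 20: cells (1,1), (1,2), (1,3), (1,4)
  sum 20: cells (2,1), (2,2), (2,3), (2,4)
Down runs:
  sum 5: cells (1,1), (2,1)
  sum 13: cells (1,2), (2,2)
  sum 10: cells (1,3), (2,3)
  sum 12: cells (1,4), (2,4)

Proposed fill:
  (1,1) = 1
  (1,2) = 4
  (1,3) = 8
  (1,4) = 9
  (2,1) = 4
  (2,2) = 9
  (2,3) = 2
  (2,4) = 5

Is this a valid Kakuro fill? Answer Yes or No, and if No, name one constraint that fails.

No — the down run (1,4)–(2,4) sums to 14, not 12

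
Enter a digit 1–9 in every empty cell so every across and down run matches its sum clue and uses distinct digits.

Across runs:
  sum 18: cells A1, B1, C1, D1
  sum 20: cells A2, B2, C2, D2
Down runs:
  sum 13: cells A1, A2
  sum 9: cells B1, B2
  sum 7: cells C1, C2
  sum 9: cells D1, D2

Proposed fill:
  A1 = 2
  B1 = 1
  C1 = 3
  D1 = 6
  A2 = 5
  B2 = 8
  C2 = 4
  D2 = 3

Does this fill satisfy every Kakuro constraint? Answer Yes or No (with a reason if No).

No — the down run A1–A2 sums to 7, not 13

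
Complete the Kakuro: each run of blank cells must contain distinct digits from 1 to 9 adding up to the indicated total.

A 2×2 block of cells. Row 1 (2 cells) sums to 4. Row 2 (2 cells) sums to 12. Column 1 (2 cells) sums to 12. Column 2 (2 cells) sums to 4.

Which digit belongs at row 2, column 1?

4 in 2 cells must be {1,3}.
The 4 across and the 12 down share only 3, so (1,1) = 3.
(1,2) = 4 − 3 = 1 completes the 4 across.
(2,1) = 12 − 3 = 9 completes the 12 down.
(2,2) = 12 − 9 = 3 completes the 12 across.

9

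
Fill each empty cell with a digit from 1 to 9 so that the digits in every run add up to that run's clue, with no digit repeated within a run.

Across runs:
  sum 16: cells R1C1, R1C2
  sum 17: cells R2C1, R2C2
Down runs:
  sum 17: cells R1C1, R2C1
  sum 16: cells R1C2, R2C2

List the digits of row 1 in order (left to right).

16 in 2 cells must be {7,9}; 17 in 2 cells must be {8,9}.
The 16 across and the 17 down share only 9, so R1C1 = 9.
R1C2 = 16 − 9 = 7 completes the 16 across.
R2C1 = 17 − 9 = 8 completes the 17 down.
R2C2 = 17 − 8 = 9 completes the 17 across.

9 7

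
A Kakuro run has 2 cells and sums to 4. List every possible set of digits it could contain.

2 distinct digits from 1–9 sum between 3 and 17.
Only one set works: {1,3}.

{1,3}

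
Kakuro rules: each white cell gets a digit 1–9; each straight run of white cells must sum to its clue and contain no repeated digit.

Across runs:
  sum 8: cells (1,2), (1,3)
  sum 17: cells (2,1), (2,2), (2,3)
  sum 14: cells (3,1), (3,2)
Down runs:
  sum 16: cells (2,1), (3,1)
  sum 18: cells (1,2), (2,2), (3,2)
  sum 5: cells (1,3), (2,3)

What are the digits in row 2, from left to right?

16 in 2 cells must be {7,9}.
The 14 across and the 16 down share only 9, so (3,1) = 9.
(3,2) = 14 − 9 = 5 completes the 14 across.
(2,1) = 16 − 9 = 7 completes the 16 down.
No cell is forced outright now. (1,2) can only be 6 or 7 (the digits allowed by both its 8 across and its 18 down). If (1,2) = 6: that forces (1,3) = 2, after which (2,2) would have to be in {1,2,4,6,8,9} for the 17 across but in {7} for the 18 down — contradiction. So (1,2) = 7.
(1,3) = 8 − 7 = 1 completes the 8 across.
(2,2) = 18 − 12 = 6 completes the 18 down.
(2,3) = 17 − 13 = 4 completes the 17 across.

7, 6, 4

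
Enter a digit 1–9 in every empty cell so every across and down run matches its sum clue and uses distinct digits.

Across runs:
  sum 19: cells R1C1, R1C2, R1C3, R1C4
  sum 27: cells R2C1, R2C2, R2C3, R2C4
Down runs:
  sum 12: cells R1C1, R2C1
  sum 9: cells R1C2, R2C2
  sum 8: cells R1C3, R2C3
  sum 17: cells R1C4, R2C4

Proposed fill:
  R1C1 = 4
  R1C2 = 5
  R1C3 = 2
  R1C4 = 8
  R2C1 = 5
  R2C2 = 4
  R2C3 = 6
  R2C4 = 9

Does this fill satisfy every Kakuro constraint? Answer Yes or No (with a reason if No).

No — the across run R2C1–R2C4 sums to 24, not 27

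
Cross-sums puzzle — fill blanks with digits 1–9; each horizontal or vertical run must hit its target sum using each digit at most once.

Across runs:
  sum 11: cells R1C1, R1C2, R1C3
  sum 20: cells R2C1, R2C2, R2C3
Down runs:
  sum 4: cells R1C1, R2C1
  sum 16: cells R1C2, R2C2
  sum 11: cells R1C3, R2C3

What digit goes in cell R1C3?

3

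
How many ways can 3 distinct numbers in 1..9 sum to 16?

3 distinct digits from 1–9 sum between 6 and 24.

8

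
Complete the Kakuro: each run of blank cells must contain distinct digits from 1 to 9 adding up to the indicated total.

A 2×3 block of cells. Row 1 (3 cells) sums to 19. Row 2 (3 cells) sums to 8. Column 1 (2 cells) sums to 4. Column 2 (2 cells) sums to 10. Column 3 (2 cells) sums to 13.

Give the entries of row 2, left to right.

4 in 2 cells must be {1,3}.
The 19 across and the 4 down share only 3, so (1,1) = 3.
(2,1) = 4 − 3 = 1 completes the 4 down.
Nothing is forced directly, so branch on (2,3), whose candidates are 4 or 5. If (2,3) = 5: then (1,3) would have to be in {7,9} for the 19 across but in {8} for the 13 down — contradiction. So (2,3) = 4.
(1,3) = 13 − 4 = 9 completes the 13 down.
(2,2) = 8 − 5 = 3 completes the 8 across.
(1,2) = 19 − 12 = 7 completes the 19 across.

1, 3, 4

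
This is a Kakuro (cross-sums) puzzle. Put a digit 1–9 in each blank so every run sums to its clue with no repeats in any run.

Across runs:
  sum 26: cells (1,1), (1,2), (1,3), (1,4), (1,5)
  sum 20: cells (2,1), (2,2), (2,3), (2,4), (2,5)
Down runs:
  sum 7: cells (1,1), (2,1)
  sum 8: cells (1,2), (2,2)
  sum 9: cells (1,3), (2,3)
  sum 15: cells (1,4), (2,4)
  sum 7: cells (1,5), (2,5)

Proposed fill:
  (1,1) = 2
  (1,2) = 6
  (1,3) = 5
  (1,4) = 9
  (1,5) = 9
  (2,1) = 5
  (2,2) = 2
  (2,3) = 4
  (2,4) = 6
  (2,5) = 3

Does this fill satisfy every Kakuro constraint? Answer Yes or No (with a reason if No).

No — the across run (1,1)–(1,5) sums to 31, not 26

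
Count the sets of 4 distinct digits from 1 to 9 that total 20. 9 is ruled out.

7

4 distinct digits from 1–9 sum between 10 and 30.
Dropping sets that contain 9.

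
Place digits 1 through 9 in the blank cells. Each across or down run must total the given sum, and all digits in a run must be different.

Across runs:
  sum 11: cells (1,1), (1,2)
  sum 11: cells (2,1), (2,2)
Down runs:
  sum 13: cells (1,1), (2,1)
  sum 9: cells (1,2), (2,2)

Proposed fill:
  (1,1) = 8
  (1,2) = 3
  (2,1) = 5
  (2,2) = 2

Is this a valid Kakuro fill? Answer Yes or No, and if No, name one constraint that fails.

No — the across run (2,1)–(2,2) sums to 7, not 11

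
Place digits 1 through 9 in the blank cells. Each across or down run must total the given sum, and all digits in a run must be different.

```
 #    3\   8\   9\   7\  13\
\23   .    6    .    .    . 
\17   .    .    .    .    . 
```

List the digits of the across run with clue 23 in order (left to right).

2, 6, 3, 4, 8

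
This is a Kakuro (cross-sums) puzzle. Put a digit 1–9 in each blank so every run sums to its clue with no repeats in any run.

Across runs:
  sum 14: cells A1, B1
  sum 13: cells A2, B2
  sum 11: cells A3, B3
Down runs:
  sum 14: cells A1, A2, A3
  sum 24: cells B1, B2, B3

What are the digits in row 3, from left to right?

24 in 3 cells must be {7,8,9}.
Nothing is forced directly, so branch on B2, whose candidates are 7 or 8 or 9. If B2 = 8: that forces B1 = 9, A2 = 5, B3 = 7, after which A1 would have to be in {5} for the 14 across but in {1,2,3,6,7,8} for the 14 down — contradiction. If B2 = 9: that forces B1 = 8, A2 = 4, B3 = 7, after which A1 would have to be in {6} for the 14 across but in {1,2,3,7,8,9} for the 14 down — contradiction. So B2 = 7.
A2 = 13 − 7 = 6 completes the 13 across.
Given what's placed, A1 must be 5 to fit the 14 across and 14 down.
B1 = 14 − 5 = 9 completes the 14 across.
A3 = 14 − 11 = 3 completes the 14 down.
B3 = 11 − 3 = 8 completes the 11 across.

3, 8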